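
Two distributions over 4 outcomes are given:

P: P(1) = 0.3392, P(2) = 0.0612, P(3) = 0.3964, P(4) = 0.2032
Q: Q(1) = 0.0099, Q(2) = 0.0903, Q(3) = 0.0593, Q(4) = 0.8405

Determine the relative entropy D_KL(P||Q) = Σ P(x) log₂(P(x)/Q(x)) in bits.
2.3653 bits

D_KL(P||Q) = Σ P(x) log₂(P(x)/Q(x))

Computing term by term:
  P(1)·log₂(P(1)/Q(1)) = 0.3392·log₂(0.3392/0.0099) = 1.72943
  P(2)·log₂(P(2)/Q(2)) = 0.0612·log₂(0.0612/0.0903) = -0.03435
  P(3)·log₂(P(3)/Q(3)) = 0.3964·log₂(0.3964/0.0593) = 1.08647
  P(4)·log₂(P(4)/Q(4)) = 0.2032·log₂(0.2032/0.8405) = -0.41622

D_KL(P||Q) = 1.72943 - 0.03435 + 1.08647 - 0.41622 = 2.36533 ≈ 2.3653 bits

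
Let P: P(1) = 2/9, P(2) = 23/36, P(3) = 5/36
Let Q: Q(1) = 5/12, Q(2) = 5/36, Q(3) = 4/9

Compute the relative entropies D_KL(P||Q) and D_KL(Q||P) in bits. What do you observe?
D_KL(P||Q) = 0.9720 bits, D_KL(Q||P) = 0.8179 bits. The two directions give different values (D_KL(P||Q) exceeds D_KL(Q||P) by 0.1541 bits): KL divergence is asymmetric.

D_KL(P||Q) = Σ P(x) log₂(P(x)/Q(x))

Computing term by term:
  P(1)·log₂(P(1)/Q(1)) = (2/9)·log₂((2/9)/(5/12)) = -0.20153
  P(2)·log₂(P(2)/Q(2)) = (23/36)·log₂((23/36)/(5/36)) = 1.40660
  P(3)·log₂(P(3)/Q(3)) = (5/36)·log₂((5/36)/(4/9)) = -0.23307

D_KL(P||Q) = -0.20153 + 1.40660 - 0.23307 = 0.97200 ≈ 0.9720 bits

D_KL(Q||P) = Σ Q(x) log₂(Q(x)/P(x))

Computing term by term:
  Q(1)·log₂(Q(1)/P(1)) = (5/12)·log₂((5/12)/(2/9)) = 0.37787
  Q(2)·log₂(Q(2)/P(2)) = (5/36)·log₂((5/36)/(23/36)) = -0.30578
  Q(3)·log₂(Q(3)/P(3)) = (4/9)·log₂((4/9)/(5/36)) = 0.74581

D_KL(Q||P) = 0.37787 - 0.30578 + 0.74581 = 0.81790 ≈ 0.8179 bits

These are NOT equal (difference: 0.1541 bits). KL divergence is asymmetric: D_KL(P||Q) ≠ D_KL(Q||P) in general.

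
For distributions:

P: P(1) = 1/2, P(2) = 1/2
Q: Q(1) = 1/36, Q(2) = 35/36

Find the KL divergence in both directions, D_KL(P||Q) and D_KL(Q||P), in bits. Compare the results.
D_KL(P||Q) = 1.6053 bits, D_KL(Q||P) = 0.8169 bits. D_KL(P||Q) is larger than D_KL(Q||P) by 0.7884 bits; the two directions differ.

D_KL(P||Q) = Σ P(x) log₂(P(x)/Q(x))

Computing term by term:
  P(1)·log₂(P(1)/Q(1)) = (1/2)·log₂((1/2)/(1/36)) = 2.08496
  P(2)·log₂(P(2)/Q(2)) = (1/2)·log₂((1/2)/(35/36)) = -0.47968

D_KL(P||Q) = 2.08496 - 0.47968 = 1.60528 ≈ 1.6053 bits

D_KL(Q||P) = Σ Q(x) log₂(Q(x)/P(x))

Computing term by term:
  Q(1)·log₂(Q(1)/P(1)) = (1/36)·log₂((1/36)/(1/2)) = -0.11583
  Q(2)·log₂(Q(2)/P(2)) = (35/36)·log₂((35/36)/(1/2)) = 0.93271

D_KL(Q||P) = -0.11583 + 0.93271 = 0.81688 ≈ 0.8169 bits

These are NOT equal (difference: 0.7884 bits). KL divergence is asymmetric: D_KL(P||Q) ≠ D_KL(Q||P) in general.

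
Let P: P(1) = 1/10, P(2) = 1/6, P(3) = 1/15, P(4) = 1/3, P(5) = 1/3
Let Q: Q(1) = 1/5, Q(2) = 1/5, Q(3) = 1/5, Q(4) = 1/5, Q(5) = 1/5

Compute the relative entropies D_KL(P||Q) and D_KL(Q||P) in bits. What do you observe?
D_KL(P||Q) = 0.2418 bits, D_KL(Q||P) = 0.2748 bits. The two directions give different values (D_KL(Q||P) exceeds D_KL(P||Q) by 0.0330 bits): KL divergence is asymmetric.

D_KL(P||Q) = Σ P(x) log₂(P(x)/Q(x))

Computing term by term:
  P(1)·log₂(P(1)/Q(1)) = (1/10)·log₂((1/10)/(1/5)) = -0.10000
  P(2)·log₂(P(2)/Q(2)) = (1/6)·log₂((1/6)/(1/5)) = -0.04384
  P(3)·log₂(P(3)/Q(3)) = (1/15)·log₂((1/15)/(1/5)) = -0.10566
  P(4)·log₂(P(4)/Q(4)) = (1/3)·log₂((1/3)/(1/5)) = 0.24566
  P(5)·log₂(P(5)/Q(5)) = (1/3)·log₂((1/3)/(1/5)) = 0.24566

D_KL(P||Q) = -0.10000 - 0.04384 - 0.10566 + 0.24566 + 0.24566 = 0.24182 ≈ 0.2418 bits

D_KL(Q||P) = Σ Q(x) log₂(Q(x)/P(x))

Computing term by term:
  Q(1)·log₂(Q(1)/P(1)) = (1/5)·log₂((1/5)/(1/10)) = 0.20000
  Q(2)·log₂(Q(2)/P(2)) = (1/5)·log₂((1/5)/(1/6)) = 0.05261
  Q(3)·log₂(Q(3)/P(3)) = (1/5)·log₂((1/5)/(1/15)) = 0.31699
  Q(4)·log₂(Q(4)/P(4)) = (1/5)·log₂((1/5)/(1/3)) = -0.14739
  Q(5)·log₂(Q(5)/P(5)) = (1/5)·log₂((1/5)/(1/3)) = -0.14739

D_KL(Q||P) = 0.20000 + 0.05261 + 0.31699 - 0.14739 - 0.14739 = 0.27482 ≈ 0.2748 bits

These are NOT equal (difference: 0.0330 bits). KL divergence is asymmetric: D_KL(P||Q) ≠ D_KL(Q||P) in general.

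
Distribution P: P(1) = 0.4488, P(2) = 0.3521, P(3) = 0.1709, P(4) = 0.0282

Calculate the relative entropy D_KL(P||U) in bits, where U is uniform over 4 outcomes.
0.3702 bits

U(i) = 1/4 for all i

D_KL(P||U) = Σ P(x) log₂(P(x) / (1/4))
           = Σ P(x) log₂(P(x)) + log₂(4)
           = log₂(4) - H(P)

H(P) = -Σ P(x) log₂(P(x)):
  -P(1)·log₂(P(1)) = -(0.4488)·log₂(0.4488) = 0.51875
  -P(2)·log₂(P(2)) = -(0.3521)·log₂(0.3521) = 0.53024
  -P(3)·log₂(P(3)) = -(0.1709)·log₂(0.1709) = 0.43559
  -P(4)·log₂(P(4)) = -(0.0282)·log₂(0.0282) = 0.14518
H(P) = 0.51875 + 0.53024 + 0.43559 + 0.14518 = 1.62976 bits

log₂(4) = 2.00000 bits

D_KL(P||U) = 2.00000 - 1.62976 = 0.37024 ≈ 0.3702 bits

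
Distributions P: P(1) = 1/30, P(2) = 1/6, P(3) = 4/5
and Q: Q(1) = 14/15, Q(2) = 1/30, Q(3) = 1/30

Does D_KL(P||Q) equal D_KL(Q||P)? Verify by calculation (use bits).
D_KL(P||Q) = 3.8947 bits, D_KL(Q||P) = 4.2566 bits. No — D_KL(P||Q) ≠ D_KL(Q||P) for this pair.

D_KL(P||Q) = Σ P(x) log₂(P(x)/Q(x))

Computing term by term:
  P(1)·log₂(P(1)/Q(1)) = (1/30)·log₂((1/30)/(14/15)) = -0.16025
  P(2)·log₂(P(2)/Q(2)) = (1/6)·log₂((1/6)/(1/30)) = 0.38699
  P(3)·log₂(P(3)/Q(3)) = (4/5)·log₂((4/5)/(1/30)) = 3.66797

D_KL(P||Q) = -0.16025 + 0.38699 + 3.66797 = 3.89471 ≈ 3.8947 bits

D_KL(Q||P) = Σ Q(x) log₂(Q(x)/P(x))

Computing term by term:
  Q(1)·log₂(Q(1)/P(1)) = (14/15)·log₂((14/15)/(1/30)) = 4.48686
  Q(2)·log₂(Q(2)/P(2)) = (1/30)·log₂((1/30)/(1/6)) = -0.07740
  Q(3)·log₂(Q(3)/P(3)) = (1/30)·log₂((1/30)/(4/5)) = -0.15283

D_KL(Q||P) = 4.48686 - 0.07740 - 0.15283 = 4.25663 ≈ 4.2566 bits

These are NOT equal (difference: 0.3619 bits). KL divergence is asymmetric: D_KL(P||Q) ≠ D_KL(Q||P) in general.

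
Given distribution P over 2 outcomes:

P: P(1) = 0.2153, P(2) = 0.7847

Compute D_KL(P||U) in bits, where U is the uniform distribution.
0.2485 bits

U(i) = 1/2 for all i

D_KL(P||U) = Σ P(x) log₂(P(x) / (1/2))
           = Σ P(x) log₂(P(x)) + log₂(2)
           = log₂(2) - H(P)

H(P) = -Σ P(x) log₂(P(x)):
  -P(1)·log₂(P(1)) = -(0.2153)·log₂(0.2153) = 0.47701
  -P(2)·log₂(P(2)) = -(0.7847)·log₂(0.7847) = 0.27448
H(P) = 0.47701 + 0.27448 = 0.75149 bits

log₂(2) = 1.00000 bits

D_KL(P||U) = 1.00000 - 0.75149 = 0.24851 ≈ 0.2485 bits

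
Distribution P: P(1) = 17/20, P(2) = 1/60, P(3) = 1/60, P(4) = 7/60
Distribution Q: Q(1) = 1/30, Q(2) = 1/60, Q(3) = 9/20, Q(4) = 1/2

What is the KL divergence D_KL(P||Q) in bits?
3.6474 bits

D_KL(P||Q) = Σ P(x) log₂(P(x)/Q(x))

Computing term by term:
  P(1)·log₂(P(1)/Q(1)) = (17/20)·log₂((17/20)/(1/30)) = 3.97156
  P(2)·log₂(P(2)/Q(2)) = (1/60)·log₂((1/60)/(1/60)) = 0.00000
  P(3)·log₂(P(3)/Q(3)) = (1/60)·log₂((1/60)/(9/20)) = -0.07925
  P(4)·log₂(P(4)/Q(4)) = (7/60)·log₂((7/60)/(1/2)) = -0.24495

D_KL(P||Q) = 3.97156 + 0.00000 - 0.07925 - 0.24495 = 3.64736 ≈ 3.6474 bits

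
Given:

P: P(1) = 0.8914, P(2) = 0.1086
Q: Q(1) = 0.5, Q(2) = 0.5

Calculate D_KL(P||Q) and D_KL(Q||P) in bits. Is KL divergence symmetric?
D_KL(P||Q) = 0.5043 bits, D_KL(Q||P) = 0.6844 bits. No, KL divergence is not symmetric.

D_KL(P||Q) = Σ P(x) log₂(P(x)/Q(x))

Computing term by term:
  P(1)·log₂(P(1)/Q(1)) = 0.8914·log₂(0.8914/0.5) = 0.74356
  P(2)·log₂(P(2)/Q(2)) = 0.1086·log₂(0.1086/0.5) = -0.23924

D_KL(P||Q) = 0.74356 - 0.23924 = 0.50432 ≈ 0.5043 bits

D_KL(Q||P) = Σ Q(x) log₂(Q(x)/P(x))

Computing term by term:
  Q(1)·log₂(Q(1)/P(1)) = 0.5·log₂(0.5/0.8914) = -0.41707
  Q(2)·log₂(Q(2)/P(2)) = 0.5·log₂(0.5/0.1086) = 1.10145

D_KL(Q||P) = -0.41707 + 1.10145 = 0.68438 ≈ 0.6844 bits

These are NOT equal (difference: 0.1801 bits). KL divergence is asymmetric: D_KL(P||Q) ≠ D_KL(Q||P) in general.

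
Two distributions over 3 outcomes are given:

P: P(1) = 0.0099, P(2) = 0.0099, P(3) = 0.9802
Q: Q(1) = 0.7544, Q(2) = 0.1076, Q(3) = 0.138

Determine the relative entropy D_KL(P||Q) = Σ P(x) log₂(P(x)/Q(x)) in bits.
2.6764 bits

D_KL(P||Q) = Σ P(x) log₂(P(x)/Q(x))

Computing term by term:
  P(1)·log₂(P(1)/Q(1)) = 0.0099·log₂(0.0099/0.7544) = -0.06189
  P(2)·log₂(P(2)/Q(2)) = 0.0099·log₂(0.0099/0.1076) = -0.03408
  P(3)·log₂(P(3)/Q(3)) = 0.9802·log₂(0.9802/0.138) = 2.77241

D_KL(P||Q) = -0.06189 - 0.03408 + 2.77241 = 2.67644 ≈ 2.6764 bits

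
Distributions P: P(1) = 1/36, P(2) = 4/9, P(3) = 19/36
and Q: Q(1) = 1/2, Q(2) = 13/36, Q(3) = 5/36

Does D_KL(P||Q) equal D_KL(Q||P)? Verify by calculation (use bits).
D_KL(P||Q) = 1.0338 bits, D_KL(Q||P) = 1.7093 bits. No — D_KL(P||Q) ≠ D_KL(Q||P) for this pair.

D_KL(P||Q) = Σ P(x) log₂(P(x)/Q(x))

Computing term by term:
  P(1)·log₂(P(1)/Q(1)) = (1/36)·log₂((1/36)/(1/2)) = -0.11583
  P(2)·log₂(P(2)/Q(2)) = (4/9)·log₂((4/9)/(13/36)) = 0.13314
  P(3)·log₂(P(3)/Q(3)) = (19/36)·log₂((19/36)/(5/36)) = 1.01650

D_KL(P||Q) = -0.11583 + 0.13314 + 1.01650 = 1.03381 ≈ 1.0338 bits

D_KL(Q||P) = Σ Q(x) log₂(Q(x)/P(x))

Computing term by term:
  Q(1)·log₂(Q(1)/P(1)) = (1/2)·log₂((1/2)/(1/36)) = 2.08496
  Q(2)·log₂(Q(2)/P(2)) = (13/36)·log₂((13/36)/(4/9)) = -0.10817
  Q(3)·log₂(Q(3)/P(3)) = (5/36)·log₂((5/36)/(19/36)) = -0.26750

D_KL(Q||P) = 2.08496 - 0.10817 - 0.26750 = 1.70929 ≈ 1.7093 bits

These are NOT equal (difference: 0.6755 bits). KL divergence is asymmetric: D_KL(P||Q) ≠ D_KL(Q||P) in general.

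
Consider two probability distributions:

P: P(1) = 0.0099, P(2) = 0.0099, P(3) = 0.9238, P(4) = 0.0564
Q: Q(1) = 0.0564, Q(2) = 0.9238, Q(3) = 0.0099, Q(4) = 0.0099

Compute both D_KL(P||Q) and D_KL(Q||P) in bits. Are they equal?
D_KL(P||Q) = 6.0973 bits, D_KL(Q||P) = 6.0973 bits. Yes, in this case they are equal (although KL divergence is not symmetric in general).

D_KL(P||Q) = Σ P(x) log₂(P(x)/Q(x))

Computing term by term:
  P(1)·log₂(P(1)/Q(1)) = 0.0099·log₂(0.0099/0.0564) = -0.02485
  P(2)·log₂(P(2)/Q(2)) = 0.0099·log₂(0.0099/0.9238) = -0.06479
  P(3)·log₂(P(3)/Q(3)) = 0.9238·log₂(0.9238/0.0099) = 6.04535
  P(4)·log₂(P(4)/Q(4)) = 0.0564·log₂(0.0564/0.0099) = 0.14157

D_KL(P||Q) = -0.02485 - 0.06479 + 6.04535 + 0.14157 = 6.09728 ≈ 6.0973 bits

D_KL(Q||P) = Σ Q(x) log₂(Q(x)/P(x))

Computing term by term:
  Q(1)·log₂(Q(1)/P(1)) = 0.0564·log₂(0.0564/0.0099) = 0.14157
  Q(2)·log₂(Q(2)/P(2)) = 0.9238·log₂(0.9238/0.0099) = 6.04535
  Q(3)·log₂(Q(3)/P(3)) = 0.0099·log₂(0.0099/0.9238) = -0.06479
  Q(4)·log₂(Q(4)/P(4)) = 0.0099·log₂(0.0099/0.0564) = -0.02485

D_KL(Q||P) = 0.14157 + 6.04535 - 0.06479 - 0.02485 = 6.09728 ≈ 6.0973 bits

These ARE equal here. Q is P with outcomes relabeled (Q(1) = P(4), Q(2) = P(3), Q(3) = P(2), Q(4) = P(1)) by a relabeling that is its own inverse, so the two sums contain exactly the same terms in a different order. This is a special case — KL divergence is not symmetric in general: D_KL(P||Q) ≠ D_KL(Q||P) for most P, Q.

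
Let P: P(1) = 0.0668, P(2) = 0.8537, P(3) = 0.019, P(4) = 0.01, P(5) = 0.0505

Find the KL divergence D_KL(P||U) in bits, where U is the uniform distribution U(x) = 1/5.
1.4737 bits

U(i) = 1/5 for all i

D_KL(P||U) = Σ P(x) log₂(P(x) / (1/5))
           = Σ P(x) log₂(P(x)) + log₂(5)
           = log₂(5) - H(P)

H(P) = -Σ P(x) log₂(P(x)):
  -P(1)·log₂(P(1)) = -(0.0668)·log₂(0.0668) = 0.26079
  -P(2)·log₂(P(2)) = -(0.8537)·log₂(0.8537) = 0.19481
  -P(3)·log₂(P(3)) = -(0.019)·log₂(0.019) = 0.10864
  -P(4)·log₂(P(4)) = -(0.01)·log₂(0.01) = 0.06644
  -P(5)·log₂(P(5)) = -(0.0505)·log₂(0.0505) = 0.21753
H(P) = 0.26079 + 0.19481 + 0.10864 + 0.06644 + 0.21753 = 0.84821 bits

log₂(5) = 2.32193 bits

D_KL(P||U) = 2.32193 - 0.84821 = 1.47372 ≈ 1.4737 bits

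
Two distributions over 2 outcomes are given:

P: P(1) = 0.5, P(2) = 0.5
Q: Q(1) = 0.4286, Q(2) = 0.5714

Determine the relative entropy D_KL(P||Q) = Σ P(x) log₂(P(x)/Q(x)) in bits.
0.0149 bits

D_KL(P||Q) = Σ P(x) log₂(P(x)/Q(x))

Computing term by term:
  P(1)·log₂(P(1)/Q(1)) = 0.5·log₂(0.5/0.4286) = 0.11115
  P(2)·log₂(P(2)/Q(2)) = 0.5·log₂(0.5/0.5714) = -0.09629

D_KL(P||Q) = 0.11115 - 0.09629 = 0.01486 ≈ 0.0149 bits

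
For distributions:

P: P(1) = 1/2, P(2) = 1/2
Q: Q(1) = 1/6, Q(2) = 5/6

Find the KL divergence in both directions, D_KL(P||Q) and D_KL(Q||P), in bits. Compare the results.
D_KL(P||Q) = 0.4240 bits, D_KL(Q||P) = 0.3500 bits. D_KL(P||Q) is larger than D_KL(Q||P) by 0.0740 bits; the two directions differ.

D_KL(P||Q) = Σ P(x) log₂(P(x)/Q(x))

Computing term by term:
  P(1)·log₂(P(1)/Q(1)) = (1/2)·log₂((1/2)/(1/6)) = 0.79248
  P(2)·log₂(P(2)/Q(2)) = (1/2)·log₂((1/2)/(5/6)) = -0.36848

D_KL(P||Q) = 0.79248 - 0.36848 = 0.42400 ≈ 0.4240 bits

D_KL(Q||P) = Σ Q(x) log₂(Q(x)/P(x))

Computing term by term:
  Q(1)·log₂(Q(1)/P(1)) = (1/6)·log₂((1/6)/(1/2)) = -0.26416
  Q(2)·log₂(Q(2)/P(2)) = (5/6)·log₂((5/6)/(1/2)) = 0.61414

D_KL(Q||P) = -0.26416 + 0.61414 = 0.34998 ≈ 0.3500 bits

These are NOT equal (difference: 0.0740 bits). KL divergence is asymmetric: D_KL(P||Q) ≠ D_KL(Q||P) in general.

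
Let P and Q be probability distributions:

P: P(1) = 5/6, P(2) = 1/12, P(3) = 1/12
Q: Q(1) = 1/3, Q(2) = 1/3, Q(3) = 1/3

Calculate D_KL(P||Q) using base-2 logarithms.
0.7683 bits

D_KL(P||Q) = Σ P(x) log₂(P(x)/Q(x))

Computing term by term:
  P(1)·log₂(P(1)/Q(1)) = (5/6)·log₂((5/6)/(1/3)) = 1.10161
  P(2)·log₂(P(2)/Q(2)) = (1/12)·log₂((1/12)/(1/3)) = -0.16667
  P(3)·log₂(P(3)/Q(3)) = (1/12)·log₂((1/12)/(1/3)) = -0.16667

D_KL(P||Q) = 1.10161 - 0.16667 - 0.16667 = 0.76827 ≈ 0.7683 bits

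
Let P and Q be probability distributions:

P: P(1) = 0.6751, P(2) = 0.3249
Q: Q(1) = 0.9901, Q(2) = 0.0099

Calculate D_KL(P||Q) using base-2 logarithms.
1.2634 bits

D_KL(P||Q) = Σ P(x) log₂(P(x)/Q(x))

Computing term by term:
  P(1)·log₂(P(1)/Q(1)) = 0.6751·log₂(0.6751/0.9901) = -0.37297
  P(2)·log₂(P(2)/Q(2)) = 0.3249·log₂(0.3249/0.0099) = 1.63633

D_KL(P||Q) = -0.37297 + 1.63633 = 1.26336 ≈ 1.2634 bits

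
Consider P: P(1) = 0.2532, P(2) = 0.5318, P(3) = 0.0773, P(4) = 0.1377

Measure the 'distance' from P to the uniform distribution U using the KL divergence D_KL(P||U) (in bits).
0.3344 bits

U(i) = 1/4 for all i

D_KL(P||U) = Σ P(x) log₂(P(x) / (1/4))
           = Σ P(x) log₂(P(x)) + log₂(4)
           = log₂(4) - H(P)

H(P) = -Σ P(x) log₂(P(x)):
  -P(1)·log₂(P(1)) = -(0.2532)·log₂(0.2532) = 0.50175
  -P(2)·log₂(P(2)) = -(0.5318)·log₂(0.5318) = 0.48449
  -P(3)·log₂(P(3)) = -(0.0773)·log₂(0.0773) = 0.28550
  -P(4)·log₂(P(4)) = -(0.1377)·log₂(0.1377) = 0.39388
H(P) = 0.50175 + 0.48449 + 0.28550 + 0.39388 = 1.66562 bits

log₂(4) = 2.00000 bits

D_KL(P||U) = 2.00000 - 1.66562 = 0.33438 ≈ 0.3344 bits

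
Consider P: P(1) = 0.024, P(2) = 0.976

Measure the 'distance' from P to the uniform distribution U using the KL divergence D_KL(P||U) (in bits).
0.8367 bits

U(i) = 1/2 for all i

D_KL(P||U) = Σ P(x) log₂(P(x) / (1/2))
           = Σ P(x) log₂(P(x)) + log₂(2)
           = log₂(2) - H(P)

H(P) = -Σ P(x) log₂(P(x)):
  -P(1)·log₂(P(1)) = -(0.024)·log₂(0.024) = 0.12914
  -P(2)·log₂(P(2)) = -(0.976)·log₂(0.976) = 0.03421
H(P) = 0.12914 + 0.03421 = 0.16335 bits

log₂(2) = 1.00000 bits

D_KL(P||U) = 1.00000 - 0.16335 = 0.83665 ≈ 0.8367 bits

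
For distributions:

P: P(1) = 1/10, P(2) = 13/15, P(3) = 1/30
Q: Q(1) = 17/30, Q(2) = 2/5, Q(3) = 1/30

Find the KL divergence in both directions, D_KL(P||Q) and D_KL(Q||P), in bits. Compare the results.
D_KL(P||Q) = 0.7165 bits, D_KL(Q||P) = 0.9719 bits. D_KL(Q||P) is larger than D_KL(P||Q) by 0.2554 bits; the two directions differ.

D_KL(P||Q) = Σ P(x) log₂(P(x)/Q(x))

Computing term by term:
  P(1)·log₂(P(1)/Q(1)) = (1/10)·log₂((1/10)/(17/30)) = -0.25025
  P(2)·log₂(P(2)/Q(2)) = (13/15)·log₂((13/15)/(2/5)) = 0.96675
  P(3)·log₂(P(3)/Q(3)) = (1/30)·log₂((1/30)/(1/30)) = 0.00000

D_KL(P||Q) = -0.25025 + 0.96675 + 0.00000 = 0.71650 ≈ 0.7165 bits

D_KL(Q||P) = Σ Q(x) log₂(Q(x)/P(x))

Computing term by term:
  Q(1)·log₂(Q(1)/P(1)) = (17/30)·log₂((17/30)/(1/10)) = 1.41808
  Q(2)·log₂(Q(2)/P(2)) = (2/5)·log₂((2/5)/(13/15)) = -0.44619
  Q(3)·log₂(Q(3)/P(3)) = (1/30)·log₂((1/30)/(1/30)) = 0.00000

D_KL(Q||P) = 1.41808 - 0.44619 + 0.00000 = 0.97189 ≈ 0.9719 bits

These are NOT equal (difference: 0.2554 bits). KL divergence is asymmetric: D_KL(P||Q) ≠ D_KL(Q||P) in general.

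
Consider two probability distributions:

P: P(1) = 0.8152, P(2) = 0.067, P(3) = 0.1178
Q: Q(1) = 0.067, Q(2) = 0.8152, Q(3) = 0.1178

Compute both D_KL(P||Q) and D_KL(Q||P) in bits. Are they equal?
D_KL(P||Q) = 2.6972 bits, D_KL(Q||P) = 2.6972 bits. Yes, in this case they are equal (although KL divergence is not symmetric in general).

D_KL(P||Q) = Σ P(x) log₂(P(x)/Q(x))

Computing term by term:
  P(1)·log₂(P(1)/Q(1)) = 0.8152·log₂(0.8152/0.067) = 2.93873
  P(2)·log₂(P(2)/Q(2)) = 0.067·log₂(0.067/0.8152) = -0.24153
  P(3)·log₂(P(3)/Q(3)) = 0.1178·log₂(0.1178/0.1178) = 0.00000

D_KL(P||Q) = 2.93873 - 0.24153 + 0.00000 = 2.69720 ≈ 2.6972 bits

D_KL(Q||P) = Σ Q(x) log₂(Q(x)/P(x))

Computing term by term:
  Q(1)·log₂(Q(1)/P(1)) = 0.067·log₂(0.067/0.8152) = -0.24153
  Q(2)·log₂(Q(2)/P(2)) = 0.8152·log₂(0.8152/0.067) = 2.93873
  Q(3)·log₂(Q(3)/P(3)) = 0.1178·log₂(0.1178/0.1178) = 0.00000

D_KL(Q||P) = -0.24153 + 2.93873 + 0.00000 = 2.69720 ≈ 2.6972 bits

These ARE equal here. Q is P with outcomes relabeled (Q(1) = P(2), Q(2) = P(1)) by a relabeling that is its own inverse, so the two sums contain exactly the same terms in a different order. This is a special case — KL divergence is not symmetric in general: D_KL(P||Q) ≠ D_KL(Q||P) for most P, Q.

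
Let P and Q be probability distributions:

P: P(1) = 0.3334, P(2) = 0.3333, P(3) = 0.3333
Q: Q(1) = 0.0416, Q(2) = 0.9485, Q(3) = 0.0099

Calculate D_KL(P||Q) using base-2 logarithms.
2.1891 bits

D_KL(P||Q) = Σ P(x) log₂(P(x)/Q(x))

Computing term by term:
  P(1)·log₂(P(1)/Q(1)) = 0.3334·log₂(0.3334/0.0416) = 1.00107
  P(2)·log₂(P(2)/Q(2)) = 0.3333·log₂(0.3333/0.9485) = -0.50289
  P(3)·log₂(P(3)/Q(3)) = 0.3333·log₂(0.3333/0.0099) = 1.69091

D_KL(P||Q) = 1.00107 - 0.50289 + 1.69091 = 2.18909 ≈ 2.1891 bits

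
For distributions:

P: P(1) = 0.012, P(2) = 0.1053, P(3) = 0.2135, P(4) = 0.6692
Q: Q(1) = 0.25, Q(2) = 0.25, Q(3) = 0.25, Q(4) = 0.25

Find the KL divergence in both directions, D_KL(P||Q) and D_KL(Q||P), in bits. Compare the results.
D_KL(P||Q) = 0.7181 bits, D_KL(Q||P) = 1.1089 bits. D_KL(Q||P) is larger than D_KL(P||Q) by 0.3908 bits; the two directions differ.

D_KL(P||Q) = Σ P(x) log₂(P(x)/Q(x))

Computing term by term:
  P(1)·log₂(P(1)/Q(1)) = 0.012·log₂(0.012/0.25) = -0.05257
  P(2)·log₂(P(2)/Q(2)) = 0.1053·log₂(0.1053/0.25) = -0.13135
  P(3)·log₂(P(3)/Q(3)) = 0.2135·log₂(0.2135/0.25) = -0.04861
  P(4)·log₂(P(4)/Q(4)) = 0.6692·log₂(0.6692/0.25) = 0.95060

D_KL(P||Q) = -0.05257 - 0.13135 - 0.04861 + 0.95060 = 0.71807 ≈ 0.7181 bits

D_KL(Q||P) = Σ Q(x) log₂(Q(x)/P(x))

Computing term by term:
  Q(1)·log₂(Q(1)/P(1)) = 0.25·log₂(0.25/0.012) = 1.09521
  Q(2)·log₂(Q(2)/P(2)) = 0.25·log₂(0.25/0.1053) = 0.31186
  Q(3)·log₂(Q(3)/P(3)) = 0.25·log₂(0.25/0.2135) = 0.05692
  Q(4)·log₂(Q(4)/P(4)) = 0.25·log₂(0.25/0.6692) = -0.35513

D_KL(Q||P) = 1.09521 + 0.31186 + 0.05692 - 0.35513 = 1.10886 ≈ 1.1089 bits

These are NOT equal (difference: 0.3908 bits). KL divergence is asymmetric: D_KL(P||Q) ≠ D_KL(Q||P) in general.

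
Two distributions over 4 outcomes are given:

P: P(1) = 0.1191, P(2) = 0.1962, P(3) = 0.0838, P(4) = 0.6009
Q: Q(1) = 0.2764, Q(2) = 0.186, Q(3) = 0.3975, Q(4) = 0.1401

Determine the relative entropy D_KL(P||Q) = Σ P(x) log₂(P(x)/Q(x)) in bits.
0.9445 bits

D_KL(P||Q) = Σ P(x) log₂(P(x)/Q(x))

Computing term by term:
  P(1)·log₂(P(1)/Q(1)) = 0.1191·log₂(0.1191/0.2764) = -0.14466
  P(2)·log₂(P(2)/Q(2)) = 0.1962·log₂(0.1962/0.186) = 0.01511
  P(3)·log₂(P(3)/Q(3)) = 0.0838·log₂(0.0838/0.3975) = -0.18821
  P(4)·log₂(P(4)/Q(4)) = 0.6009·log₂(0.6009/0.1401) = 1.26229

D_KL(P||Q) = -0.14466 + 0.01511 - 0.18821 + 1.26229 = 0.94453 ≈ 0.9445 bits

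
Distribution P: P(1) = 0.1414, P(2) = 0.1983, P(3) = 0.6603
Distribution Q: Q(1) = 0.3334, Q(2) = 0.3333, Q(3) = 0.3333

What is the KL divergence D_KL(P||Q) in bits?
0.3277 bits

D_KL(P||Q) = Σ P(x) log₂(P(x)/Q(x))

Computing term by term:
  P(1)·log₂(P(1)/Q(1)) = 0.1414·log₂(0.1414/0.3334) = -0.17498
  P(2)·log₂(P(2)/Q(2)) = 0.1983·log₂(0.1983/0.3333) = -0.14855
  P(3)·log₂(P(3)/Q(3)) = 0.6603·log₂(0.6603/0.3333) = 0.65125

D_KL(P||Q) = -0.17498 - 0.14855 + 0.65125 = 0.32772 ≈ 0.3277 bits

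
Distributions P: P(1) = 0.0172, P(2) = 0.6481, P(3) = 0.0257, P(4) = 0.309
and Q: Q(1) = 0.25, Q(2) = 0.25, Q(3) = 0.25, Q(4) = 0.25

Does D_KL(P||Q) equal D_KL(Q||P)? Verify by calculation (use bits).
D_KL(P||Q) = 0.8344 bits, D_KL(Q||P) = 1.3659 bits. No — D_KL(P||Q) ≠ D_KL(Q||P) for this pair.

D_KL(P||Q) = Σ P(x) log₂(P(x)/Q(x))

Computing term by term:
  P(1)·log₂(P(1)/Q(1)) = 0.0172·log₂(0.0172/0.25) = -0.06642
  P(2)·log₂(P(2)/Q(2)) = 0.6481·log₂(0.6481/0.25) = 0.89068
  P(3)·log₂(P(3)/Q(3)) = 0.0257·log₂(0.0257/0.25) = -0.08435
  P(4)·log₂(P(4)/Q(4)) = 0.309·log₂(0.309/0.25) = 0.09445

D_KL(P||Q) = -0.06642 + 0.89068 - 0.08435 + 0.09445 = 0.83436 ≈ 0.8344 bits

D_KL(Q||P) = Σ Q(x) log₂(Q(x)/P(x))

Computing term by term:
  Q(1)·log₂(Q(1)/P(1)) = 0.25·log₂(0.25/0.0172) = 0.96536
  Q(2)·log₂(Q(2)/P(2)) = 0.25·log₂(0.25/0.6481) = -0.34357
  Q(3)·log₂(Q(3)/P(3)) = 0.25·log₂(0.25/0.0257) = 0.82052
  Q(4)·log₂(Q(4)/P(4)) = 0.25·log₂(0.25/0.309) = -0.07642

D_KL(Q||P) = 0.96536 - 0.34357 + 0.82052 - 0.07642 = 1.36589 ≈ 1.3659 bits

These are NOT equal (difference: 0.5315 bits). KL divergence is asymmetric: D_KL(P||Q) ≠ D_KL(Q||P) in general.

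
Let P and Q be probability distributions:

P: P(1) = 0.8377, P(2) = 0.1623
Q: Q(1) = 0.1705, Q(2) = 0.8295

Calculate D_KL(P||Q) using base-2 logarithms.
1.5419 bits

D_KL(P||Q) = Σ P(x) log₂(P(x)/Q(x))

Computing term by term:
  P(1)·log₂(P(1)/Q(1)) = 0.8377·log₂(0.8377/0.1705) = 1.92391
  P(2)·log₂(P(2)/Q(2)) = 0.1623·log₂(0.1623/0.8295) = -0.38199

D_KL(P||Q) = 1.92391 - 0.38199 = 1.54192 ≈ 1.5419 bits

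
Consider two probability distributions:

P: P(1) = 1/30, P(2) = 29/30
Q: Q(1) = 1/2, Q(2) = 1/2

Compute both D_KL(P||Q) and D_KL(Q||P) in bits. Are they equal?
D_KL(P||Q) = 0.7892 bits, D_KL(Q||P) = 1.4779 bits. No, they are not equal.

D_KL(P||Q) = Σ P(x) log₂(P(x)/Q(x))

Computing term by term:
  P(1)·log₂(P(1)/Q(1)) = (1/30)·log₂((1/30)/(1/2)) = -0.13023
  P(2)·log₂(P(2)/Q(2)) = (29/30)·log₂((29/30)/(1/2)) = 0.91939

D_KL(P||Q) = -0.13023 + 0.91939 = 0.78916 ≈ 0.7892 bits

D_KL(Q||P) = Σ Q(x) log₂(Q(x)/P(x))

Computing term by term:
  Q(1)·log₂(Q(1)/P(1)) = (1/2)·log₂((1/2)/(1/30)) = 1.95345
  Q(2)·log₂(Q(2)/P(2)) = (1/2)·log₂((1/2)/(29/30)) = -0.47555

D_KL(Q||P) = 1.95345 - 0.47555 = 1.47790 ≈ 1.4779 bits

These are NOT equal (difference: 0.6887 bits). KL divergence is asymmetric: D_KL(P||Q) ≠ D_KL(Q||P) in general.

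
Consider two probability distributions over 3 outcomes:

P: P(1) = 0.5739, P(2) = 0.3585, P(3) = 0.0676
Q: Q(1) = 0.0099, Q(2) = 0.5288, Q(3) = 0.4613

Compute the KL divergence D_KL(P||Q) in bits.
2.9731 bits

D_KL(P||Q) = Σ P(x) log₂(P(x)/Q(x))

Computing term by term:
  P(1)·log₂(P(1)/Q(1)) = 0.5739·log₂(0.5739/0.0099) = 3.36146
  P(2)·log₂(P(2)/Q(2)) = 0.3585·log₂(0.3585/0.5288) = -0.20103
  P(3)·log₂(P(3)/Q(3)) = 0.0676·log₂(0.0676/0.4613) = -0.18729

D_KL(P||Q) = 3.36146 - 0.20103 - 0.18729 = 2.97314 ≈ 2.9731 bits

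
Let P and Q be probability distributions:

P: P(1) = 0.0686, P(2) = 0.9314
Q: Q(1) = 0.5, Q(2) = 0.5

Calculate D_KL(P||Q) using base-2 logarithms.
0.6393 bits

D_KL(P||Q) = Σ P(x) log₂(P(x)/Q(x))

Computing term by term:
  P(1)·log₂(P(1)/Q(1)) = 0.0686·log₂(0.0686/0.5) = -0.19658
  P(2)·log₂(P(2)/Q(2)) = 0.9314·log₂(0.9314/0.5) = 0.83591

D_KL(P||Q) = -0.19658 + 0.83591 = 0.63933 ≈ 0.6393 bits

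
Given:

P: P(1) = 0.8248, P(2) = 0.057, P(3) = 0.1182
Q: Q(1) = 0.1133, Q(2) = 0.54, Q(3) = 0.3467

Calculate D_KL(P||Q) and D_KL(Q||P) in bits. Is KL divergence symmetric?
D_KL(P||Q) = 1.9937 bits, D_KL(Q||P) = 1.9655 bits. No, KL divergence is not symmetric.

D_KL(P||Q) = Σ P(x) log₂(P(x)/Q(x))

Computing term by term:
  P(1)·log₂(P(1)/Q(1)) = 0.8248·log₂(0.8248/0.1133) = 2.36214
  P(2)·log₂(P(2)/Q(2)) = 0.057·log₂(0.057/0.54) = -0.18490
  P(3)·log₂(P(3)/Q(3)) = 0.1182·log₂(0.1182/0.3467) = -0.18350

D_KL(P||Q) = 2.36214 - 0.18490 - 0.18350 = 1.99374 ≈ 1.9937 bits

D_KL(Q||P) = Σ Q(x) log₂(Q(x)/P(x))

Computing term by term:
  Q(1)·log₂(Q(1)/P(1)) = 0.1133·log₂(0.1133/0.8248) = -0.32448
  Q(2)·log₂(Q(2)/P(2)) = 0.54·log₂(0.54/0.057) = 1.75172
  Q(3)·log₂(Q(3)/P(3)) = 0.3467·log₂(0.3467/0.1182) = 0.53824

D_KL(Q||P) = -0.32448 + 1.75172 + 0.53824 = 1.96548 ≈ 1.9655 bits

These are NOT equal (difference: 0.0282 bits). KL divergence is asymmetric: D_KL(P||Q) ≠ D_KL(Q||P) in general.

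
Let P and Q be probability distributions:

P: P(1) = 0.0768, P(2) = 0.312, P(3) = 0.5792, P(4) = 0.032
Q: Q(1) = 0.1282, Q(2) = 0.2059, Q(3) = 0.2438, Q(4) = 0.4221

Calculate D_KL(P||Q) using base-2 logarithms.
0.7343 bits

D_KL(P||Q) = Σ P(x) log₂(P(x)/Q(x))

Computing term by term:
  P(1)·log₂(P(1)/Q(1)) = 0.0768·log₂(0.0768/0.1282) = -0.05677
  P(2)·log₂(P(2)/Q(2)) = 0.312·log₂(0.312/0.2059) = 0.18708
  P(3)·log₂(P(3)/Q(3)) = 0.5792·log₂(0.5792/0.2438) = 0.72305
  P(4)·log₂(P(4)/Q(4)) = 0.032·log₂(0.032/0.4221) = -0.11909

D_KL(P||Q) = -0.05677 + 0.18708 + 0.72305 - 0.11909 = 0.73427 ≈ 0.7343 bits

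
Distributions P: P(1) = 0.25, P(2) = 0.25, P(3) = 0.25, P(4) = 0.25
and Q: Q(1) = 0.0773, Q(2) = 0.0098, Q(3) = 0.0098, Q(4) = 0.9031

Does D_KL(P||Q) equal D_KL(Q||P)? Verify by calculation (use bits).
D_KL(P||Q) = 2.2966 bits, D_KL(Q||P) = 1.4509 bits. No — D_KL(P||Q) ≠ D_KL(Q||P) for this pair.

D_KL(P||Q) = Σ P(x) log₂(P(x)/Q(x))

Computing term by term:
  P(1)·log₂(P(1)/Q(1)) = 0.25·log₂(0.25/0.0773) = 0.42335
  P(2)·log₂(P(2)/Q(2)) = 0.25·log₂(0.25/0.0098) = 1.16825
  P(3)·log₂(P(3)/Q(3)) = 0.25·log₂(0.25/0.0098) = 1.16825
  P(4)·log₂(P(4)/Q(4)) = 0.25·log₂(0.25/0.9031) = -0.46324

D_KL(P||Q) = 0.42335 + 1.16825 + 1.16825 - 0.46324 = 2.29661 ≈ 2.2966 bits

D_KL(Q||P) = Σ Q(x) log₂(Q(x)/P(x))

Computing term by term:
  Q(1)·log₂(Q(1)/P(1)) = 0.0773·log₂(0.0773/0.25) = -0.13090
  Q(2)·log₂(Q(2)/P(2)) = 0.0098·log₂(0.0098/0.25) = -0.04580
  Q(3)·log₂(Q(3)/P(3)) = 0.0098·log₂(0.0098/0.25) = -0.04580
  Q(4)·log₂(Q(4)/P(4)) = 0.9031·log₂(0.9031/0.25) = 1.67341

D_KL(Q||P) = -0.13090 - 0.04580 - 0.04580 + 1.67341 = 1.45091 ≈ 1.4509 bits

These are NOT equal (difference: 0.8457 bits). KL divergence is asymmetric: D_KL(P||Q) ≠ D_KL(Q||P) in general.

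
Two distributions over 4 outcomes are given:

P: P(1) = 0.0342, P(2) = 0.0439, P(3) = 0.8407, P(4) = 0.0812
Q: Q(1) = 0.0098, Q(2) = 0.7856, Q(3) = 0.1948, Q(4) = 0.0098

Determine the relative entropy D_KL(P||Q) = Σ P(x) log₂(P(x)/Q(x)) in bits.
1.9002 bits

D_KL(P||Q) = Σ P(x) log₂(P(x)/Q(x))

Computing term by term:
  P(1)·log₂(P(1)/Q(1)) = 0.0342·log₂(0.0342/0.0098) = 0.06167
  P(2)·log₂(P(2)/Q(2)) = 0.0439·log₂(0.0439/0.7856) = -0.18269
  P(3)·log₂(P(3)/Q(3)) = 0.8407·log₂(0.8407/0.1948) = 1.77354
  P(4)·log₂(P(4)/Q(4)) = 0.0812·log₂(0.0812/0.0098) = 0.24771

D_KL(P||Q) = 0.06167 - 0.18269 + 1.77354 + 0.24771 = 1.90023 ≈ 1.9002 bits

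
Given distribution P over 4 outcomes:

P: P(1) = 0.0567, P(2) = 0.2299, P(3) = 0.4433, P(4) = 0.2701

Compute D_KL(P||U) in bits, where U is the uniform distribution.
0.2473 bits

U(i) = 1/4 for all i

D_KL(P||U) = Σ P(x) log₂(P(x) / (1/4))
           = Σ P(x) log₂(P(x)) + log₂(4)
           = log₂(4) - H(P)

H(P) = -Σ P(x) log₂(P(x)):
  -P(1)·log₂(P(1)) = -(0.0567)·log₂(0.0567) = 0.23477
  -P(2)·log₂(P(2)) = -(0.2299)·log₂(0.2299) = 0.48760
  -P(3)·log₂(P(3)) = -(0.4433)·log₂(0.4433) = 0.52028
  -P(4)·log₂(P(4)) = -(0.2701)·log₂(0.2701) = 0.51007
H(P) = 0.23477 + 0.48760 + 0.52028 + 0.51007 = 1.75272 bits

log₂(4) = 2.00000 bits

D_KL(P||U) = 2.00000 - 1.75272 = 0.24728 ≈ 0.2473 bits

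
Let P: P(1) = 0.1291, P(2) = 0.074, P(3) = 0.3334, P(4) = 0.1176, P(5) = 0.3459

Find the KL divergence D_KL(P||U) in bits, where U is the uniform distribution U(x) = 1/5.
0.2414 bits

U(i) = 1/5 for all i

D_KL(P||U) = Σ P(x) log₂(P(x) / (1/5))
           = Σ P(x) log₂(P(x)) + log₂(5)
           = log₂(5) - H(P)

H(P) = -Σ P(x) log₂(P(x)):
  -P(1)·log₂(P(1)) = -(0.1291)·log₂(0.1291) = 0.38129
  -P(2)·log₂(P(2)) = -(0.074)·log₂(0.074) = 0.27797
  -P(3)·log₂(P(3)) = -(0.3334)·log₂(0.3334) = 0.52833
  -P(4)·log₂(P(4)) = -(0.1176)·log₂(0.1176) = 0.36315
  -P(5)·log₂(P(5)) = -(0.3459)·log₂(0.3459) = 0.52977
H(P) = 0.38129 + 0.27797 + 0.52833 + 0.36315 + 0.52977 = 2.08051 bits

log₂(5) = 2.32193 bits

D_KL(P||U) = 2.32193 - 2.08051 = 0.24142 ≈ 0.2414 bits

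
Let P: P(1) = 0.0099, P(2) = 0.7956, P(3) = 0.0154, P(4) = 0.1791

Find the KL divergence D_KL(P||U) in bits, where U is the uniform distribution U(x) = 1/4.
1.1345 bits

U(i) = 1/4 for all i

D_KL(P||U) = Σ P(x) log₂(P(x) / (1/4))
           = Σ P(x) log₂(P(x)) + log₂(4)
           = log₂(4) - H(P)

H(P) = -Σ P(x) log₂(P(x)):
  -P(1)·log₂(P(1)) = -(0.0099)·log₂(0.0099) = 0.06592
  -P(2)·log₂(P(2)) = -(0.7956)·log₂(0.7956) = 0.26246
  -P(3)·log₂(P(3)) = -(0.0154)·log₂(0.0154) = 0.09272
  -P(4)·log₂(P(4)) = -(0.1791)·log₂(0.1791) = 0.44438
H(P) = 0.06592 + 0.26246 + 0.09272 + 0.44438 = 0.86548 bits

log₂(4) = 2.00000 bits

D_KL(P||U) = 2.00000 - 0.86548 = 1.13452 ≈ 1.1345 bits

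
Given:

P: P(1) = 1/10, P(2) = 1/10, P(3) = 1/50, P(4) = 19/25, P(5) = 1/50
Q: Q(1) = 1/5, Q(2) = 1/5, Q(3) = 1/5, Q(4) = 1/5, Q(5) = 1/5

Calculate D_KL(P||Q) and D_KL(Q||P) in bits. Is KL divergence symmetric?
D_KL(P||Q) = 1.1309 bits, D_KL(Q||P) = 1.3436 bits. No, KL divergence is not symmetric.

D_KL(P||Q) = Σ P(x) log₂(P(x)/Q(x))

Computing term by term:
  P(1)·log₂(P(1)/Q(1)) = (1/10)·log₂((1/10)/(1/5)) = -0.10000
  P(2)·log₂(P(2)/Q(2)) = (1/10)·log₂((1/10)/(1/5)) = -0.10000
  P(3)·log₂(P(3)/Q(3)) = (1/50)·log₂((1/50)/(1/5)) = -0.06644
  P(4)·log₂(P(4)/Q(4)) = (19/25)·log₂((19/25)/(1/5)) = 1.46376
  P(5)·log₂(P(5)/Q(5)) = (1/50)·log₂((1/50)/(1/5)) = -0.06644

D_KL(P||Q) = -0.10000 - 0.10000 - 0.06644 + 1.46376 - 0.06644 = 1.13088 ≈ 1.1309 bits

D_KL(Q||P) = Σ Q(x) log₂(Q(x)/P(x))

Computing term by term:
  Q(1)·log₂(Q(1)/P(1)) = (1/5)·log₂((1/5)/(1/10)) = 0.20000
  Q(2)·log₂(Q(2)/P(2)) = (1/5)·log₂((1/5)/(1/10)) = 0.20000
  Q(3)·log₂(Q(3)/P(3)) = (1/5)·log₂((1/5)/(1/50)) = 0.66439
  Q(4)·log₂(Q(4)/P(4)) = (1/5)·log₂((1/5)/(19/25)) = -0.38520
  Q(5)·log₂(Q(5)/P(5)) = (1/5)·log₂((1/5)/(1/50)) = 0.66439

D_KL(Q||P) = 0.20000 + 0.20000 + 0.66439 - 0.38520 + 0.66439 = 1.34358 ≈ 1.3436 bits

These are NOT equal (difference: 0.2127 bits). KL divergence is asymmetric: D_KL(P||Q) ≠ D_KL(Q||P) in general.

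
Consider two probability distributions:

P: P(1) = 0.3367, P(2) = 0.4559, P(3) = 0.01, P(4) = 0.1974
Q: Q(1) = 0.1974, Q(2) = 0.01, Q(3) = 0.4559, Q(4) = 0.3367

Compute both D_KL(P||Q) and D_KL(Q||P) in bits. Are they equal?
D_KL(P||Q) = 2.5645 bits, D_KL(Q||P) = 2.5645 bits. Yes, in this case they are equal (although KL divergence is not symmetric in general).

D_KL(P||Q) = Σ P(x) log₂(P(x)/Q(x))

Computing term by term:
  P(1)·log₂(P(1)/Q(1)) = 0.3367·log₂(0.3367/0.1974) = 0.25937
  P(2)·log₂(P(2)/Q(2)) = 0.4559·log₂(0.4559/0.01) = 2.51230
  P(3)·log₂(P(3)/Q(3)) = 0.01·log₂(0.01/0.4559) = -0.05511
  P(4)·log₂(P(4)/Q(4)) = 0.1974·log₂(0.1974/0.3367) = -0.15207

D_KL(P||Q) = 0.25937 + 2.51230 - 0.05511 - 0.15207 = 2.56449 ≈ 2.5645 bits

D_KL(Q||P) = Σ Q(x) log₂(Q(x)/P(x))

Computing term by term:
  Q(1)·log₂(Q(1)/P(1)) = 0.1974·log₂(0.1974/0.3367) = -0.15207
  Q(2)·log₂(Q(2)/P(2)) = 0.01·log₂(0.01/0.4559) = -0.05511
  Q(3)·log₂(Q(3)/P(3)) = 0.4559·log₂(0.4559/0.01) = 2.51230
  Q(4)·log₂(Q(4)/P(4)) = 0.3367·log₂(0.3367/0.1974) = 0.25937

D_KL(Q||P) = -0.15207 - 0.05511 + 2.51230 + 0.25937 = 2.56449 ≈ 2.5645 bits

These ARE equal here. Q is P with outcomes relabeled (Q(1) = P(4), Q(2) = P(3), Q(3) = P(2), Q(4) = P(1)) by a relabeling that is its own inverse, so the two sums contain exactly the same terms in a different order. This is a special case — KL divergence is not symmetric in general: D_KL(P||Q) ≠ D_KL(Q||P) for most P, Q.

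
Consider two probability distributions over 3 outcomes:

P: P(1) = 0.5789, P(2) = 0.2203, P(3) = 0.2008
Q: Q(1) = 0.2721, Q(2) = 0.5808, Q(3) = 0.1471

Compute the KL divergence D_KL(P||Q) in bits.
0.4126 bits

D_KL(P||Q) = Σ P(x) log₂(P(x)/Q(x))

Computing term by term:
  P(1)·log₂(P(1)/Q(1)) = 0.5789·log₂(0.5789/0.2721) = 0.63052
  P(2)·log₂(P(2)/Q(2)) = 0.2203·log₂(0.2203/0.5808) = -0.30811
  P(3)·log₂(P(3)/Q(3)) = 0.2008·log₂(0.2008/0.1471) = 0.09015

D_KL(P||Q) = 0.63052 - 0.30811 + 0.09015 = 0.41256 ≈ 0.4126 bits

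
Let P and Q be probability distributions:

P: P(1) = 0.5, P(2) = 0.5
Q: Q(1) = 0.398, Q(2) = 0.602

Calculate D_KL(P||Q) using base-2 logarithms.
0.0307 bits

D_KL(P||Q) = Σ P(x) log₂(P(x)/Q(x))

Computing term by term:
  P(1)·log₂(P(1)/Q(1)) = 0.5·log₂(0.5/0.398) = 0.16458
  P(2)·log₂(P(2)/Q(2)) = 0.5·log₂(0.5/0.602) = -0.13392

D_KL(P||Q) = 0.16458 - 0.13392 = 0.03066 ≈ 0.0307 bits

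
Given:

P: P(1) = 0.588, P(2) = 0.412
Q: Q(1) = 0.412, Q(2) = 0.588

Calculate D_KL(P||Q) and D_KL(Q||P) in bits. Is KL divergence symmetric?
D_KL(P||Q) = 0.0903 bits, D_KL(Q||P) = 0.0903 bits. The two values coincide for this particular pair, but no — KL divergence is not symmetric in general.

D_KL(P||Q) = Σ P(x) log₂(P(x)/Q(x))

Computing term by term:
  P(1)·log₂(P(1)/Q(1)) = 0.588·log₂(0.588/0.412) = 0.30175
  P(2)·log₂(P(2)/Q(2)) = 0.412·log₂(0.412/0.588) = -0.21143

D_KL(P||Q) = 0.30175 - 0.21143 = 0.09032 ≈ 0.0903 bits

D_KL(Q||P) = Σ Q(x) log₂(Q(x)/P(x))

Computing term by term:
  Q(1)·log₂(Q(1)/P(1)) = 0.412·log₂(0.412/0.588) = -0.21143
  Q(2)·log₂(Q(2)/P(2)) = 0.588·log₂(0.588/0.412) = 0.30175

D_KL(Q||P) = -0.21143 + 0.30175 = 0.09032 ≈ 0.0903 bits

These ARE equal here. Q is P with outcomes relabeled (Q(1) = P(2), Q(2) = P(1)) by a relabeling that is its own inverse, so the two sums contain exactly the same terms in a different order. This is a special case — KL divergence is not symmetric in general: D_KL(P||Q) ≠ D_KL(Q||P) for most P, Q.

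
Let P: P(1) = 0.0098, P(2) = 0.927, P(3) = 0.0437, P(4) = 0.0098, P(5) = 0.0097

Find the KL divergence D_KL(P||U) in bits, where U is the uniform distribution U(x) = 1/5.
1.8275 bits

U(i) = 1/5 for all i

D_KL(P||U) = Σ P(x) log₂(P(x) / (1/5))
           = Σ P(x) log₂(P(x)) + log₂(5)
           = log₂(5) - H(P)

H(P) = -Σ P(x) log₂(P(x)):
  -P(1)·log₂(P(1)) = -(0.0098)·log₂(0.0098) = 0.06540
  -P(2)·log₂(P(2)) = -(0.927)·log₂(0.927) = 0.10138
  -P(3)·log₂(P(3)) = -(0.0437)·log₂(0.0437) = 0.19736
  -P(4)·log₂(P(4)) = -(0.0098)·log₂(0.0098) = 0.06540
  -P(5)·log₂(P(5)) = -(0.0097)·log₂(0.0097) = 0.06487
H(P) = 0.06540 + 0.10138 + 0.19736 + 0.06540 + 0.06487 = 0.49441 bits

log₂(5) = 2.32193 bits

D_KL(P||U) = 2.32193 - 0.49441 = 1.82752 ≈ 1.8275 bits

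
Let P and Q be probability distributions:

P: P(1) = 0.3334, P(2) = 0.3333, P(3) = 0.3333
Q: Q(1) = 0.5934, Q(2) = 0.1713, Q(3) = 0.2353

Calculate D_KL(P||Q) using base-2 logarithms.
0.2102 bits

D_KL(P||Q) = Σ P(x) log₂(P(x)/Q(x))

Computing term by term:
  P(1)·log₂(P(1)/Q(1)) = 0.3334·log₂(0.3334/0.5934) = -0.27731
  P(2)·log₂(P(2)/Q(2)) = 0.3333·log₂(0.3333/0.1713) = 0.32007
  P(3)·log₂(P(3)/Q(3)) = 0.3333·log₂(0.3333/0.2353) = 0.16742

D_KL(P||Q) = -0.27731 + 0.32007 + 0.16742 = 0.21018 ≈ 0.2102 bits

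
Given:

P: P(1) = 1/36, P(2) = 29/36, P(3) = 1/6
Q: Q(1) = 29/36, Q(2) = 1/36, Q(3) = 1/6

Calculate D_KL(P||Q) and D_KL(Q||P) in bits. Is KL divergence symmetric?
D_KL(P||Q) = 3.7784 bits, D_KL(Q||P) = 3.7784 bits. The two values coincide for this particular pair, but no — KL divergence is not symmetric in general.

D_KL(P||Q) = Σ P(x) log₂(P(x)/Q(x))

Computing term by term:
  P(1)·log₂(P(1)/Q(1)) = (1/36)·log₂((1/36)/(29/36)) = -0.13494
  P(2)·log₂(P(2)/Q(2)) = (29/36)·log₂((29/36)/(1/36)) = 3.91337
  P(3)·log₂(P(3)/Q(3)) = (1/6)·log₂((1/6)/(1/6)) = 0.00000

D_KL(P||Q) = -0.13494 + 3.91337 + 0.00000 = 3.77843 ≈ 3.7784 bits

D_KL(Q||P) = Σ Q(x) log₂(Q(x)/P(x))

Computing term by term:
  Q(1)·log₂(Q(1)/P(1)) = (29/36)·log₂((29/36)/(1/36)) = 3.91337
  Q(2)·log₂(Q(2)/P(2)) = (1/36)·log₂((1/36)/(29/36)) = -0.13494
  Q(3)·log₂(Q(3)/P(3)) = (1/6)·log₂((1/6)/(1/6)) = 0.00000

D_KL(Q||P) = 3.91337 - 0.13494 + 0.00000 = 3.77843 ≈ 3.7784 bits

These ARE equal here. Q is P with outcomes relabeled (Q(1) = P(2), Q(2) = P(1)) by a relabeling that is its own inverse, so the two sums contain exactly the same terms in a different order. This is a special case — KL divergence is not symmetric in general: D_KL(P||Q) ≠ D_KL(Q||P) for most P, Q.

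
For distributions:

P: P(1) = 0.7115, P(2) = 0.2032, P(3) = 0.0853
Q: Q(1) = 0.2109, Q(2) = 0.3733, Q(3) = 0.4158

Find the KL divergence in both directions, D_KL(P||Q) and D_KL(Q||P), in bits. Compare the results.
D_KL(P||Q) = 0.8750 bits, D_KL(Q||P) = 0.9078 bits. D_KL(Q||P) is larger than D_KL(P||Q) by 0.0328 bits; the two directions differ.

D_KL(P||Q) = Σ P(x) log₂(P(x)/Q(x))

Computing term by term:
  P(1)·log₂(P(1)/Q(1)) = 0.7115·log₂(0.7115/0.2109) = 1.24819
  P(2)·log₂(P(2)/Q(2)) = 0.2032·log₂(0.2032/0.3733) = -0.17829
  P(3)·log₂(P(3)/Q(3)) = 0.0853·log₂(0.0853/0.4158) = -0.19493

D_KL(P||Q) = 1.24819 - 0.17829 - 0.19493 = 0.87497 ≈ 0.8750 bits

D_KL(Q||P) = Σ Q(x) log₂(Q(x)/P(x))

Computing term by term:
  Q(1)·log₂(Q(1)/P(1)) = 0.2109·log₂(0.2109/0.7115) = -0.36998
  Q(2)·log₂(Q(2)/P(2)) = 0.3733·log₂(0.3733/0.2032) = 0.32755
  Q(3)·log₂(Q(3)/P(3)) = 0.4158·log₂(0.4158/0.0853) = 0.95022

D_KL(Q||P) = -0.36998 + 0.32755 + 0.95022 = 0.90779 ≈ 0.9078 bits

These are NOT equal (difference: 0.0328 bits). KL divergence is asymmetric: D_KL(P||Q) ≠ D_KL(Q||P) in general.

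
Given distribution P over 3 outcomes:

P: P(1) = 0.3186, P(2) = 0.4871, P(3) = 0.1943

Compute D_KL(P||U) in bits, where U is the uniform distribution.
0.0945 bits

U(i) = 1/3 for all i

D_KL(P||U) = Σ P(x) log₂(P(x) / (1/3))
           = Σ P(x) log₂(P(x)) + log₂(3)
           = log₂(3) - H(P)

H(P) = -Σ P(x) log₂(P(x)):
  -P(1)·log₂(P(1)) = -(0.3186)·log₂(0.3186) = 0.52575
  -P(2)·log₂(P(2)) = -(0.4871)·log₂(0.4871) = 0.50547
  -P(3)·log₂(P(3)) = -(0.1943)·log₂(0.1943) = 0.45926
H(P) = 0.52575 + 0.50547 + 0.45926 = 1.49048 bits

log₂(3) = 1.58496 bits

D_KL(P||U) = 1.58496 - 1.49048 = 0.09448 ≈ 0.0945 bits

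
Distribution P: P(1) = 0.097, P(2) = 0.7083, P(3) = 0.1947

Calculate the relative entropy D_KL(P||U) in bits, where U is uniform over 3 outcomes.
0.4464 bits

U(i) = 1/3 for all i

D_KL(P||U) = Σ P(x) log₂(P(x) / (1/3))
           = Σ P(x) log₂(P(x)) + log₂(3)
           = log₂(3) - H(P)

H(P) = -Σ P(x) log₂(P(x)):
  -P(1)·log₂(P(1)) = -(0.097)·log₂(0.097) = 0.32649
  -P(2)·log₂(P(2)) = -(0.7083)·log₂(0.7083) = 0.35243
  -P(3)·log₂(P(3)) = -(0.1947)·log₂(0.1947) = 0.45962
H(P) = 0.32649 + 0.35243 + 0.45962 = 1.13854 bits

log₂(3) = 1.58496 bits

D_KL(P||U) = 1.58496 - 1.13854 = 0.44642 ≈ 0.4464 bits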